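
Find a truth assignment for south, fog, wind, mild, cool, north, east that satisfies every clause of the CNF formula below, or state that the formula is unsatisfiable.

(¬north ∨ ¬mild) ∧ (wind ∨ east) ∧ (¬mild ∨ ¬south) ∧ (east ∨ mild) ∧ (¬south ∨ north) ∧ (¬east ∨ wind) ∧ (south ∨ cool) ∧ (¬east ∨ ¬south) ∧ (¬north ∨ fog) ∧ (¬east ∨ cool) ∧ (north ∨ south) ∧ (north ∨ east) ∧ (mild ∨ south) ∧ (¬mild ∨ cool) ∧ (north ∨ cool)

UNSATISFIABLE

Try north = False.
Unit clause (¬south) forces south = False.
But (south) is also a unit clause — contradiction.
Backtrack on north: now try north = True.
Unit clause (¬mild) forces mild = False.
Unit clause (east) forces east = True.
Unit clause (wind) forces wind = True.
Unit clause (¬south) forces south = False.
But (south) is also a unit clause — contradiction.
Both values of north lead to a conflict.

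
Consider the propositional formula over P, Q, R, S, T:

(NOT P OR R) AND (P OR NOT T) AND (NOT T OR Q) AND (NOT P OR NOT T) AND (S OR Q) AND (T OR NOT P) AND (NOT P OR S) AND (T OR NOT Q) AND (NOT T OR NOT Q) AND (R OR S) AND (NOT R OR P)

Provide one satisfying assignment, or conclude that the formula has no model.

P ↦ false, Q ↦ false, R ↦ false, S ↦ true, T ↦ false

Case P = false:
Unit clause (NOT T) forces T = false.
Unit clause (NOT Q) forces Q = false.
Unit clause (S) forces S = true.
Unit clause (NOT R) forces R = false.
All clauses are satisfied.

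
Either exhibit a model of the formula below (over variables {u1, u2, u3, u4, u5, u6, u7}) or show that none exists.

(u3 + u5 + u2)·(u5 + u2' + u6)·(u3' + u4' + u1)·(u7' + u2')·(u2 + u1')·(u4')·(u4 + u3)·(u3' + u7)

u1: 0,  u2: 0,  u3: 1,  u4: 0,  u5: 1,  u6: 1,  u7: 1

(u4') alone gives u4 = 0.
(u3) alone gives u3 = 1.
(u7) alone gives u7 = 1.
(u2') alone gives u2 = 0.
(u1') alone gives u1 = 0.
Every clause is now satisfied; u5, u6 are unconstrained.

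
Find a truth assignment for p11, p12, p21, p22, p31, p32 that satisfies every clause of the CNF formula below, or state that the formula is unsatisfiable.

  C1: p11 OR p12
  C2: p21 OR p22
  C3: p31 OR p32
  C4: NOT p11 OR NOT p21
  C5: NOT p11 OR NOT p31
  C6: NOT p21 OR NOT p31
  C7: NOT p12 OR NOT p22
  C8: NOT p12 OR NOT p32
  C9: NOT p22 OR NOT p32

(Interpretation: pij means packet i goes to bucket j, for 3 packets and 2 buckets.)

UNSATISFIABLE

Case p11 = true:
(NOT p21) alone gives p21 = false.
(p22) alone gives p22 = true.
(NOT p31) alone gives p31 = false.
(p32) alone gives p32 = true.
That conflicts with the unit clause (NOT p32).
Undo p11 and try p11 = false.
(p12) alone gives p12 = true.
(NOT p22) alone gives p22 = false.
(p21) alone gives p21 = true.
(NOT p31) alone gives p31 = false.
(p32) alone gives p32 = true.
That conflicts with the unit clause (NOT p32).
Both values of p11 lead to a conflict.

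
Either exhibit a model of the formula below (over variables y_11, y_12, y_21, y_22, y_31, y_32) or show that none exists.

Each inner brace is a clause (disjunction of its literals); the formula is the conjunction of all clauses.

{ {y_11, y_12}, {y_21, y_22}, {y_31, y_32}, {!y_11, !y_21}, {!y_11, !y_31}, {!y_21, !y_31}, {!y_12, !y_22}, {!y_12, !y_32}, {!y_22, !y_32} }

Case y_11 = true:
Unit clause (!y_21) forces y_21 = false.
Unit clause (y_22) forces y_22 = true.
Unit clause (!y_31) forces y_31 = false.
Unit clause (y_32) forces y_32 = true.
Now (!y_32) is unsatisfied and unit — conflict.
Undo y_11 and try y_11 = false.
Unit clause (y_12) forces y_12 = true.
Unit clause (!y_22) forces y_22 = false.
Unit clause (y_21) forces y_21 = true.
Unit clause (!y_31) forces y_31 = false.
Unit clause (y_32) forces y_32 = true.
Now (!y_32) is unsatisfied and unit — conflict.
Both values of y_11 lead to a conflict.

UNSATISFIABLE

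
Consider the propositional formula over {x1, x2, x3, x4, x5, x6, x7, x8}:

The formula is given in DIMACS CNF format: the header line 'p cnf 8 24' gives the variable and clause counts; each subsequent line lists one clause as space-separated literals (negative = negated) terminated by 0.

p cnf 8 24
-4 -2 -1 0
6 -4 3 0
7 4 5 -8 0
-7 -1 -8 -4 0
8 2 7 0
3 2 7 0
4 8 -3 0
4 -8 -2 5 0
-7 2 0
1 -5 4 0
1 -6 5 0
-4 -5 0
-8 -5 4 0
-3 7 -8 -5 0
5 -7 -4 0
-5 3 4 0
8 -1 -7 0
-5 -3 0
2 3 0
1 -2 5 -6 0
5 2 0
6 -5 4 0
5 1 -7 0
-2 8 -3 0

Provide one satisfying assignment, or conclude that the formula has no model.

Branch on x7: set x7 = False.
Branch on x8: set x8 = False.
(x2) alone gives x2 = True.
(¬x3) alone gives x3 = False.
Branch on x4: set x4 = False.
(¬x5) alone gives x5 = False.
Branch on x1: set x1 = True.
All clauses hold; x6 can take either value.

x1=True,  x2=True,  x3=False,  x4=False,  x5=False,  x6=False,  x7=False,  x8=False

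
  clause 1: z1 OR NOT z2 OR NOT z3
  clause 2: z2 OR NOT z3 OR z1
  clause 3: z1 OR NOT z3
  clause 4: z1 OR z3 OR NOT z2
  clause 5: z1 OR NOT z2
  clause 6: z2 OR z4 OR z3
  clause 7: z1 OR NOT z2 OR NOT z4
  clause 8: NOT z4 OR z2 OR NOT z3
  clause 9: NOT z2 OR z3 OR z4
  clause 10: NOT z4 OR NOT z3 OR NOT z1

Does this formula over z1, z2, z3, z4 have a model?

Satisfiable

Branch on z1: set z1 = true.
Branch on z4: set z4 = true.
From the singleton clause (NOT z3), z3 = false.
Every clause is now satisfied; z2 is unconstrained.
A satisfying assignment: z1: true, z2: false, z3: false, z4: true.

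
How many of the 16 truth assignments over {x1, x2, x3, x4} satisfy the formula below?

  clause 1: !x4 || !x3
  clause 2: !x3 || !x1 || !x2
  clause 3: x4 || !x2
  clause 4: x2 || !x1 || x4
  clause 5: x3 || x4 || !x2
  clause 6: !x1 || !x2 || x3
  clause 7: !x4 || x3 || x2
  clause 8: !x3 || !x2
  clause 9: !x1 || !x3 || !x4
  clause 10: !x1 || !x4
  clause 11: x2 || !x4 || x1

There are 2^4 = 16 truth assignments over (x1, x2, x3, x4).
Split on x4. With x4 = true, the clauses containing x4 are satisfied and !x4 drops from the rest; 1 of the 2^3 = 8 assignments to the other variables satisfy what remains.
With x4 = false, by the same count on the reduced clause set, 2 assignments work.
(One model: x1=F, x2=F, x3=F, x4=F.)
Total: 1 + 2 = 3.

3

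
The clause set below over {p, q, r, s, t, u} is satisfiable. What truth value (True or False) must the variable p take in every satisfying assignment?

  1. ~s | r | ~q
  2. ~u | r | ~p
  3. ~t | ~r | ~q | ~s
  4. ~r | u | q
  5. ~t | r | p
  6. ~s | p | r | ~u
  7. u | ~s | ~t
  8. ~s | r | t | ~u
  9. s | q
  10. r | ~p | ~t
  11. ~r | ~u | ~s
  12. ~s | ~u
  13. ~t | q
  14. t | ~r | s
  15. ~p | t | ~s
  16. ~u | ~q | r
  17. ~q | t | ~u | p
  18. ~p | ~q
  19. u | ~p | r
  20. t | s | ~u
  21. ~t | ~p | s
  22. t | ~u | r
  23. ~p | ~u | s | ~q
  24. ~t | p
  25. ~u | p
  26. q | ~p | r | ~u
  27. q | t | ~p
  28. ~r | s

False

Suppose p = 1.
(~q) alone gives q = 0.
(s) alone gives s = 1.
(~u) alone gives u = 0.
(~r) alone gives r = 0.
Now (r) is unsatisfied and unit — conflict.
So every satisfying assignment has p = False.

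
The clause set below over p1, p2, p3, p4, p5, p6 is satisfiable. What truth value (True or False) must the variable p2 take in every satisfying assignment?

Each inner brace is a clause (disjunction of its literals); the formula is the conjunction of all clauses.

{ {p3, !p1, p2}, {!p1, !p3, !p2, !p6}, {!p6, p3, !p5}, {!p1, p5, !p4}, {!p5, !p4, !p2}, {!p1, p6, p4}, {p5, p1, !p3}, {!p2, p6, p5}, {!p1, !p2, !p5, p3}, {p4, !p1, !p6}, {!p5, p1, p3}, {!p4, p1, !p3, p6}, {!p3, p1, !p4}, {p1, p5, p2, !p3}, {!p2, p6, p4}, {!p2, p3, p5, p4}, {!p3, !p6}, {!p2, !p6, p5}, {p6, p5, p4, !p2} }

False

Suppose p2 = true.
Case p5 = false:
(p6) alone gives p6 = true.
That conflicts with the unit clause (!p6).
Backtrack on p5: now try p5 = true.
(!p4) alone gives p4 = false.
(p6) alone gives p6 = true.
(p3) alone gives p3 = true.
That conflicts with the unit clause (!p3).
Both values of p5 lead to a conflict.
So every satisfying assignment has p2 = False.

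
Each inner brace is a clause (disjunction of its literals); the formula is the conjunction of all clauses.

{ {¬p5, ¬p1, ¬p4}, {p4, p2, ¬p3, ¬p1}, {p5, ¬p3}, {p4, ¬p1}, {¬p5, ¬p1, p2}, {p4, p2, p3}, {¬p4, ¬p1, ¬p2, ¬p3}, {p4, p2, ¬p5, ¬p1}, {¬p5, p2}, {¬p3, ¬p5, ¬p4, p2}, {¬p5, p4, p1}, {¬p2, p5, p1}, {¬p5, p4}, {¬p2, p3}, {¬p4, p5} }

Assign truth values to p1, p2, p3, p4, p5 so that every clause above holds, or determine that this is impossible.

Suppose p5 = True.
(p2) alone gives p2 = True.
(p4) alone gives p4 = True.
(¬p1) alone gives p1 = False.
(p3) alone gives p3 = True.
Every clause now holds.

p1=False,  p2=True,  p3=True,  p4=True,  p5=True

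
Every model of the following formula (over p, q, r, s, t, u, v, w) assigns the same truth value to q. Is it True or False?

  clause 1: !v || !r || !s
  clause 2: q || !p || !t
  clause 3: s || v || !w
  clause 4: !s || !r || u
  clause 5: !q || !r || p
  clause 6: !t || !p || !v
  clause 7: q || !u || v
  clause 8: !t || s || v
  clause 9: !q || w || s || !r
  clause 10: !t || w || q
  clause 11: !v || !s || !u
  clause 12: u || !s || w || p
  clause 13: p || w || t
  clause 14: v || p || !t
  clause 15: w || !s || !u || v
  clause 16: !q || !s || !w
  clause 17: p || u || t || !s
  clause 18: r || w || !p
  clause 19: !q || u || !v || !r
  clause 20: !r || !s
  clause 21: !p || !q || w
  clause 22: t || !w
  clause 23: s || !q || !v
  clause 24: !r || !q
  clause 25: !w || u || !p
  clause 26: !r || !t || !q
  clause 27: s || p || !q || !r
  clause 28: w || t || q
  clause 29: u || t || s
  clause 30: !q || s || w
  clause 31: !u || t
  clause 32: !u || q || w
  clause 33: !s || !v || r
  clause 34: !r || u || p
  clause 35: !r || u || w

False

Suppose q = true.
Unit clause (!r) forces r = false.
Case s = false:
Unit clause (!v) forces v = false.
Unit clause (!w) forces w = false.
That conflicts with the unit clause (w).
That branch fails; take s = true instead.
Unit clause (!w) forces w = false.
Unit clause (!p) forces p = false.
Unit clause (u) forces u = true.
Unit clause (!v) forces v = false.
That conflicts with the unit clause (v).
Both values of s lead to a conflict.
So every satisfying assignment has q = False.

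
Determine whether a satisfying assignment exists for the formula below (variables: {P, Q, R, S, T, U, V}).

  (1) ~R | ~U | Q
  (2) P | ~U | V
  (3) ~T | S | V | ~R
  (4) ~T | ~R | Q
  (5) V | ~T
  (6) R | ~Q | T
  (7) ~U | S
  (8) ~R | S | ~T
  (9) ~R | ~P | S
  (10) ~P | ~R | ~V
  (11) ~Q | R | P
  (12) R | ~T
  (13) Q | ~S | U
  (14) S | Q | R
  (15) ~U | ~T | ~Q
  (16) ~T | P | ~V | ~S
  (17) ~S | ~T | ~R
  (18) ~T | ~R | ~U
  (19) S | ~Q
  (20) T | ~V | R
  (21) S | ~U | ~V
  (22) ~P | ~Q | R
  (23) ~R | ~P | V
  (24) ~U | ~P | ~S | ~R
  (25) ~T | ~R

Yes, satisfiable

Branch on V: set V = 0.
(~T) alone gives T = 0.
Branch on P: set P = 1.
(~R) alone gives R = 0.
(~Q) alone gives Q = 0.
(S) alone gives S = 1.
(U) alone gives U = 1.
This assignment satisfies each clause.
A satisfying assignment: P ↦ 1,  Q ↦ 0,  R ↦ 0,  S ↦ 1,  T ↦ 0,  U ↦ 1,  V ↦ 0.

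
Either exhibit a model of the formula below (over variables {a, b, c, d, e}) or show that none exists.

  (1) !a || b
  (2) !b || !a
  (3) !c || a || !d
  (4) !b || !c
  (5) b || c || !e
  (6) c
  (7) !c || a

From the singleton clause (c), c = true.
From the singleton clause (!b), b = false.
From the singleton clause (!a), a = false.
That conflicts with the unit clause (a).

UNSATISFIABLE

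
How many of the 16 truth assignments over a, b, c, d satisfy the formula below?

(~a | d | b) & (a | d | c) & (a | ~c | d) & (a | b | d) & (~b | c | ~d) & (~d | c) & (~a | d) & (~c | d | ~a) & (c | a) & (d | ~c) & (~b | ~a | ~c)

There are 2^4 = 16 truth assignments over (a, b, c, d).
Check each against the 11 clauses (columns in the order a, b, c, d):
  F F F F  ✗ fails (a | d | c)
  F F F T  ✗ fails (~d | c)
  F F T F  ✗ fails (a | ~c | d)
  F F T T  ✓ satisfies all
  F T F F  ✗ fails (a | d | c)
  F T F T  ✗ fails (~b | c | ~d)
  F T T F  ✗ fails (a | ~c | d)
  F T T T  ✓ satisfies all
  T F F F  ✗ fails (~a | d | b)
  T F F T  ✗ fails (~d | c)
  T F T F  ✗ fails (~a | d | b)
  T F T T  ✓ satisfies all
  T T F F  ✗ fails (~a | d)
  T T F T  ✗ fails (~b | c | ~d)
  T T T F  ✗ fails (~a | d)
  T T T T  ✗ fails (~b | ~a | ~c)
3 of the 16 rows are models.

3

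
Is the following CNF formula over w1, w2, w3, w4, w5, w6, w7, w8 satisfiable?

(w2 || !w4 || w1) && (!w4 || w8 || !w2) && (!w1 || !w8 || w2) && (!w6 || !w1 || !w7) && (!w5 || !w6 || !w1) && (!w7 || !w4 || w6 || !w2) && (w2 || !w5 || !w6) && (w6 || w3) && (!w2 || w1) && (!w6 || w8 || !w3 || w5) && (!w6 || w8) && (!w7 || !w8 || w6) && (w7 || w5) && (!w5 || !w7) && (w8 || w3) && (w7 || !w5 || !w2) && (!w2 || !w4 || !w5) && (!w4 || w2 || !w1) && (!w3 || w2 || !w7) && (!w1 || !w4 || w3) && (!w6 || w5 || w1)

Yes, satisfiable

Suppose w6 = false.
Unit clause (w3) forces w3 = true.
Suppose w2 = true.
Unit clause (w1) forces w1 = true.
Suppose w4 = false.
Suppose w7 = true.
Unit clause (!w8) forces w8 = false.
Unit clause (!w5) forces w5 = false.
All clauses are satisfied.
A satisfying assignment: w1=true; w2=true; w3=true; w4=false; w5=false; w6=false; w7=true; w8=false.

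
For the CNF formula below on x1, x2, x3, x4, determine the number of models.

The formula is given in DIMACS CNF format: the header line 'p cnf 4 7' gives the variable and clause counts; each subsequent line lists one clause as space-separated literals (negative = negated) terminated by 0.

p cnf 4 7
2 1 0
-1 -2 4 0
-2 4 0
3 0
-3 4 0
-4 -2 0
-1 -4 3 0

There are 2^4 = 16 truth assignments over (x1, x2, x3, x4).
Split on x3. With x3 = True, the clauses containing x3 are satisfied and ¬x3 drops from the rest; 1 of the 2^3 = 8 assignments to the other variables satisfy what remains.
With x3 = False, by the same count on the reduced clause set, 0 assignments work.
(One model: x1=T, x2=F, x3=T, x4=T.)
Total: 1 + 0 = 1.

1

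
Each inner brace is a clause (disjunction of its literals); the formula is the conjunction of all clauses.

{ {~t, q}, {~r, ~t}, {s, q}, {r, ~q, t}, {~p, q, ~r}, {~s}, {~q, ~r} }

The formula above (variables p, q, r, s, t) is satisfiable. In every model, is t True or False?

Suppose t = 0.
Unit clause (~s) forces s = 0.
Unit clause (q) forces q = 1.
Unit clause (r) forces r = 1.
That conflicts with the unit clause (~r).
So every satisfying assignment has t = True.

True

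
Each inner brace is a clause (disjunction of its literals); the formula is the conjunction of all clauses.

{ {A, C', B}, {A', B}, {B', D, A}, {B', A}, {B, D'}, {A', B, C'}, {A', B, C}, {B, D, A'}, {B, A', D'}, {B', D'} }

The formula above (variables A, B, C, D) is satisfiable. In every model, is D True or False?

Suppose D = 1.
(B) alone gives B = 1.
But (B') is also a unit clause — contradiction.
So every satisfying assignment has D = False.

False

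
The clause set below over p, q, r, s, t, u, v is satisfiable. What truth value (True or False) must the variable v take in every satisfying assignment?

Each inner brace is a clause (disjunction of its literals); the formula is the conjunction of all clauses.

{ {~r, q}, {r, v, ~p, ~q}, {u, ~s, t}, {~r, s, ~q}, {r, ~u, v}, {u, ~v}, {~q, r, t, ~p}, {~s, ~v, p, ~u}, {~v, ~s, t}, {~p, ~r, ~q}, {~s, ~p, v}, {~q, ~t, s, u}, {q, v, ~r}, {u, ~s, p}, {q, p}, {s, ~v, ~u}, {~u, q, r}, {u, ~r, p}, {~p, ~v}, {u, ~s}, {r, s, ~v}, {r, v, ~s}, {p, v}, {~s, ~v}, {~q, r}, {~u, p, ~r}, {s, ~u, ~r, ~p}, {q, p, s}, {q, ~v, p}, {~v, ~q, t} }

Suppose v = 1.
(u) alone gives u = 1.
(s) alone gives s = 1.
That conflicts with the unit clause (~s).
So every satisfying assignment has v = False.

False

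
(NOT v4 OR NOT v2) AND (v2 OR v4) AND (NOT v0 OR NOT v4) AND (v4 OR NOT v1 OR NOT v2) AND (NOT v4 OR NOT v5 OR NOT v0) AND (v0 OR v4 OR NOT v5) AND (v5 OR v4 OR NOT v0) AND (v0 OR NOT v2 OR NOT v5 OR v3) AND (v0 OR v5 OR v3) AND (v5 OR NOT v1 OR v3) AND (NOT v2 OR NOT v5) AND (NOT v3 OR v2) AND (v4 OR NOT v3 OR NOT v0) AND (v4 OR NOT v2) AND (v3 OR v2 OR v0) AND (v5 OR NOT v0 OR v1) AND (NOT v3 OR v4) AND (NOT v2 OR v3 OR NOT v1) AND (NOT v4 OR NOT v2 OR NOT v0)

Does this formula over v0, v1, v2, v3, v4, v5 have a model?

Case v4 = false:
Unit clause (v2) forces v2 = true.
Now (NOT v2) is unsatisfied and unit — conflict.
Backtrack on v4: now try v4 = true.
Unit clause (NOT v2) forces v2 = false.
Unit clause (NOT v0) forces v0 = false.
Unit clause (NOT v3) forces v3 = false.
Now (v3) is unsatisfied and unit — conflict.
Neither v4 = true nor v4 = false works.
No assignment satisfies every clause.

No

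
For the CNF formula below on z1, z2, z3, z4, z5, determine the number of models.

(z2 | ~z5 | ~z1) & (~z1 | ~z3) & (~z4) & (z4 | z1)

3

There are 2^5 = 32 truth assignments over (z1, z2, z3, z4, z5).
Split on z3. With z3 = 1, the clauses containing z3 are satisfied and ~z3 drops from the rest; 0 of the 2^4 = 16 assignments to the other variables satisfy what remains.
With z3 = 0, by the same count on the reduced clause set, 3 assignments work.
Total: 0 + 3 = 3.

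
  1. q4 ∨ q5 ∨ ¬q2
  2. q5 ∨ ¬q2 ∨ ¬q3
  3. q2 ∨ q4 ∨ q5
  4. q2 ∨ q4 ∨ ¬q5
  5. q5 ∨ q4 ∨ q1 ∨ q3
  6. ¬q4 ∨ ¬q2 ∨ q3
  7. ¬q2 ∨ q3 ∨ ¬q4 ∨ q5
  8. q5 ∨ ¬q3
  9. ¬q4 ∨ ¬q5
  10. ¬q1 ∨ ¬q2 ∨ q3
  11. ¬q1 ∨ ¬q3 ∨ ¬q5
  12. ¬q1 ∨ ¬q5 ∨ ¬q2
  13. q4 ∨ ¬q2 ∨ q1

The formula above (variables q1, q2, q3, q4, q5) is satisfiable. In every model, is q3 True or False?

False

Suppose q3 = True.
The clause (q5) is unit, so q5 = True.
The clause (¬q4) is unit, so q4 = False.
The clause (q2) is unit, so q2 = True.
The clause (¬q1) is unit, so q1 = False.
Now (q1) is unsatisfied and unit — conflict.
So every satisfying assignment has q3 = False.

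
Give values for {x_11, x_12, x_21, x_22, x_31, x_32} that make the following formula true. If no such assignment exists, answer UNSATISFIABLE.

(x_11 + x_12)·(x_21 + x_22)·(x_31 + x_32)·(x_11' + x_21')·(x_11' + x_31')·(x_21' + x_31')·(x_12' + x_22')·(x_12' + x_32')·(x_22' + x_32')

Case x_11 = 1:
Unit clause (x_21') forces x_21 = 0.
Unit clause (x_22) forces x_22 = 1.
Unit clause (x_31') forces x_31 = 0.
Unit clause (x_32) forces x_32 = 1.
But (x_32') is also a unit clause — contradiction.
That branch fails; take x_11 = 0 instead.
Unit clause (x_12) forces x_12 = 1.
Unit clause (x_22') forces x_22 = 0.
Unit clause (x_21) forces x_21 = 1.
Unit clause (x_31') forces x_31 = 0.
Unit clause (x_32) forces x_32 = 1.
But (x_32') is also a unit clause — contradiction.
Neither x_11 = 1 nor x_11 = 0 works.

UNSATISFIABLE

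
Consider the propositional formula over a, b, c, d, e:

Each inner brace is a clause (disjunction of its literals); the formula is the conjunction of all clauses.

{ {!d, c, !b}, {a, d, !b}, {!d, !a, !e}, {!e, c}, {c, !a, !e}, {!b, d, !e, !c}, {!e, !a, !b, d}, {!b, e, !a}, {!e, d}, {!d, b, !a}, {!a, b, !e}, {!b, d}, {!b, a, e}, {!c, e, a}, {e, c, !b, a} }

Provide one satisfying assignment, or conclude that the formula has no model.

Suppose e = false.
Suppose b = false.
Suppose d = false.
Suppose c = false.
No clause remains; a is free.

a=false,  b=false,  c=false,  d=false,  e=false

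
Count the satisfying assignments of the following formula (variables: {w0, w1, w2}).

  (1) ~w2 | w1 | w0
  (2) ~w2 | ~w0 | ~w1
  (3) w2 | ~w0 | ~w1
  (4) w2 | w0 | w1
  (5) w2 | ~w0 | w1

3

There are 2^3 = 8 truth assignments over (w0, w1, w2).
Check each against the 5 clauses (columns in the order w0, w1, w2):
  F F F  ✗ fails (w2 | w0 | w1)
  F F T  ✗ fails (~w2 | w1 | w0)
  F T F  ✓ satisfies all
  F T T  ✓ satisfies all
  T F F  ✗ fails (w2 | ~w0 | w1)
  T F T  ✓ satisfies all
  T T F  ✗ fails (w2 | ~w0 | ~w1)
  T T T  ✗ fails (~w2 | ~w0 | ~w1)
3 of the 8 rows are models.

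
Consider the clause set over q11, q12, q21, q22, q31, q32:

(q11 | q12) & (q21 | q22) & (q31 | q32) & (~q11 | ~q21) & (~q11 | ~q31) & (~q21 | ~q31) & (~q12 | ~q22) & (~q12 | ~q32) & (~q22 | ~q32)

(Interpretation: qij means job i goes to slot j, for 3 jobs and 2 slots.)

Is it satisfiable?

No

Suppose q11 = 1.
From the singleton clause (~q21), q21 = 0.
From the singleton clause (q22), q22 = 1.
From the singleton clause (~q31), q31 = 0.
From the singleton clause (q32), q32 = 1.
That conflicts with the unit clause (~q32).
So q11 must be the other value — set q11 = 0.
From the singleton clause (q12), q12 = 1.
From the singleton clause (~q22), q22 = 0.
From the singleton clause (q21), q21 = 1.
From the singleton clause (~q31), q31 = 0.
From the singleton clause (q32), q32 = 1.
That conflicts with the unit clause (~q32).
Either choice for q11 ends in contradiction.
No assignment satisfies every clause.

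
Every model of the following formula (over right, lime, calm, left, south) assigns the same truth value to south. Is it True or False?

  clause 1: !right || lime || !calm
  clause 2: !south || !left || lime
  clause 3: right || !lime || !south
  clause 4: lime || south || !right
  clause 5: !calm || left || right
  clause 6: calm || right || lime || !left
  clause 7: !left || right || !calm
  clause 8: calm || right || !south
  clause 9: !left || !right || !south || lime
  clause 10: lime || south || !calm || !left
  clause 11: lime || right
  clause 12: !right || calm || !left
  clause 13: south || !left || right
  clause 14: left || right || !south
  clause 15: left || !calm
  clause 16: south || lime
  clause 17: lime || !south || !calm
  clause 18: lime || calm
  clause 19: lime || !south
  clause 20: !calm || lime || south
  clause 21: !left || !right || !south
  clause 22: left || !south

False

Suppose south = true.
(lime) alone gives lime = true.
(right) alone gives right = true.
(!left) alone gives left = false.
That conflicts with the unit clause (left).
So every satisfying assignment has south = False.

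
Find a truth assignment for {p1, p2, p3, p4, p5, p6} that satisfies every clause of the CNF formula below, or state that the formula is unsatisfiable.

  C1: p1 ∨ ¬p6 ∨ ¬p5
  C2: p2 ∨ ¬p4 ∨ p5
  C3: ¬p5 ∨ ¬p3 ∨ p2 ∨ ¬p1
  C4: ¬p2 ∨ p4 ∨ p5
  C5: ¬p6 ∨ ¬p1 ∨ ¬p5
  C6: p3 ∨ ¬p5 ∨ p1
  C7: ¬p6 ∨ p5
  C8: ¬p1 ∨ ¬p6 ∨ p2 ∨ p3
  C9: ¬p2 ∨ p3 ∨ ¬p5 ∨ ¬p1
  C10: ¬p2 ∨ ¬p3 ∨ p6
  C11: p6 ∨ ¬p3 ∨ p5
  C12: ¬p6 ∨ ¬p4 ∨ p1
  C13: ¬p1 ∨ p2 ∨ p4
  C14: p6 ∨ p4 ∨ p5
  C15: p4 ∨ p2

Suppose p6 = False.
Suppose p2 = True.
From the singleton clause (¬p3), p3 = False.
Suppose p4 = True.
Suppose p5 = False.
All clauses hold; p1 can take either value.

p1: True, p2: True, p3: False, p4: True, p5: False, p6: False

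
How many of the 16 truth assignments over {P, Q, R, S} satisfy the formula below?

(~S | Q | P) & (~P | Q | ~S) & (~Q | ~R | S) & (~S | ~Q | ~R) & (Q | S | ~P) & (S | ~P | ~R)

6

There are 2^4 = 16 truth assignments over (P, Q, R, S).
Check each against the 6 clauses (columns in the order P, Q, R, S):
  F F F F  ✓ satisfies all
  F F F T  ✗ fails (~S | Q | P)
  F F T F  ✓ satisfies all
  F F T T  ✗ fails (~S | Q | P)
  F T F F  ✓ satisfies all
  F T F T  ✓ satisfies all
  F T T F  ✗ fails (~Q | ~R | S)
  F T T T  ✗ fails (~S | ~Q | ~R)
  T F F F  ✗ fails (Q | S | ~P)
  T F F T  ✗ fails (~P | Q | ~S)
  T F T F  ✗ fails (Q | S | ~P)
  T F T T  ✗ fails (~P | Q | ~S)
  T T F F  ✓ satisfies all
  T T F T  ✓ satisfies all
  T T T F  ✗ fails (~Q | ~R | S)
  T T T T  ✗ fails (~S | ~Q | ~R)
6 of the 16 rows are models.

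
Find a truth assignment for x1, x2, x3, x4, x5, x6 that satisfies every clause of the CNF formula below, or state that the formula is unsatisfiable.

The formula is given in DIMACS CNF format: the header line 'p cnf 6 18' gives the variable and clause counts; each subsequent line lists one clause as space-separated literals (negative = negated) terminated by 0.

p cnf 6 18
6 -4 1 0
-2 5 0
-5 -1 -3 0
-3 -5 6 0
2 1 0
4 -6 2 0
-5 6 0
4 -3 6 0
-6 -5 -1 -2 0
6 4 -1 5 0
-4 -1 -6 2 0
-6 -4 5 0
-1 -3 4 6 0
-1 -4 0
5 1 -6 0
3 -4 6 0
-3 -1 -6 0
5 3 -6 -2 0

x1 ↦ False, x2 ↦ True, x3 ↦ False, x4 ↦ True, x5 ↦ True, x6 ↦ True

Try x2 = True.
The clause (x5) is unit, so x5 = True.
The clause (x6) is unit, so x6 = True.
The clause (¬x1) is unit, so x1 = False.
No clause remains; x3, x4 are free.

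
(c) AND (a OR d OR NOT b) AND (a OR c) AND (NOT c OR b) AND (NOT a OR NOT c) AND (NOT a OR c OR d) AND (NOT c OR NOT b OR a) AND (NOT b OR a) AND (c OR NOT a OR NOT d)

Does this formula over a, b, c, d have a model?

The clause (c) is unit, so c = true.
The clause (b) is unit, so b = true.
The clause (NOT a) is unit, so a = false.
But (a) is also a unit clause — contradiction.
No assignment satisfies every clause.

No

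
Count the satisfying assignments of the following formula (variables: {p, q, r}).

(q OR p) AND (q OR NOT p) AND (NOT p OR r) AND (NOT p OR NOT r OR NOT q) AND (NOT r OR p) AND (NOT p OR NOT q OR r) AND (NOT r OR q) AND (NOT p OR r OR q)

1

There are 2^3 = 8 truth assignments over (p, q, r).
Check each against the 8 clauses (columns in the order p, q, r):
  F F F  ✗ fails (q OR p)
  F F T  ✗ fails (q OR p)
  F T F  ✓ satisfies all
  F T T  ✗ fails (NOT r OR p)
  T F F  ✗ fails (q OR NOT p)
  T F T  ✗ fails (q OR NOT p)
  T T F  ✗ fails (NOT p OR r)
  T T T  ✗ fails (NOT p OR NOT r OR NOT q)
1 of the 8 rows is a model.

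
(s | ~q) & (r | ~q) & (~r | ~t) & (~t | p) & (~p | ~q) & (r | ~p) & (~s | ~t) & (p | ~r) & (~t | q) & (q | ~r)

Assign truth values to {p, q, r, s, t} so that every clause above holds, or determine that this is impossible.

Try s = 1.
(~t) alone gives t = 0.
Try r = 0.
(~q) alone gives q = 0.
(~p) alone gives p = 0.
Every clause now holds.

p ↦ 0,  q ↦ 0,  r ↦ 0,  s ↦ 1,  t ↦ 0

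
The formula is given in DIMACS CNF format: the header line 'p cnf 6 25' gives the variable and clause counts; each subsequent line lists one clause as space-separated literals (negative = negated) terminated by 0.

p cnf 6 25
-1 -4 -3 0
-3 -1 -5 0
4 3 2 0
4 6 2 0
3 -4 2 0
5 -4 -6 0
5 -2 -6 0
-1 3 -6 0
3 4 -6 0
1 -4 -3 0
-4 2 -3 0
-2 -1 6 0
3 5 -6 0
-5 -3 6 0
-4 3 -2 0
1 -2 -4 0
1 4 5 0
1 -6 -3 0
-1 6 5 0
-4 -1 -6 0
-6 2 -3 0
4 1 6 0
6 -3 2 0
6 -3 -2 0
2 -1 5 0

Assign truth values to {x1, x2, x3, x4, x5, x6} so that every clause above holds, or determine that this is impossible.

Try x1 = False.
Try x4 = False.
Unit clause (x5) forces x5 = True.
Unit clause (x6) forces x6 = True.
Unit clause (x3) forces x3 = True.
Now (¬x3) is unsatisfied and unit — conflict.
That branch fails; take x4 = True instead.
Unit clause (¬x3) forces x3 = False.
Unit clause (x2) forces x2 = True.
Now (¬x2) is unsatisfied and unit — conflict.
Neither x4 = True nor x4 = False works.
That branch fails; take x1 = True instead.
Try x4 = False.
Try x3 = False.
Unit clause (x2) forces x2 = True.
Unit clause (¬x6) forces x6 = False.
Now (x6) is unsatisfied and unit — conflict.
That branch fails; take x3 = True instead.
Unit clause (¬x5) forces x5 = False.
Unit clause (x6) forces x6 = True.
Unit clause (¬x2) forces x2 = False.
Now (x2) is unsatisfied and unit — conflict.
Neither x3 = True nor x3 = False works.
That branch fails; take x4 = True instead.
Unit clause (¬x3) forces x3 = False.
Unit clause (x2) forces x2 = True.
Now (¬x2) is unsatisfied and unit — conflict.
Neither x4 = True nor x4 = False works.
Neither x1 = True nor x1 = False works.

UNSATISFIABLE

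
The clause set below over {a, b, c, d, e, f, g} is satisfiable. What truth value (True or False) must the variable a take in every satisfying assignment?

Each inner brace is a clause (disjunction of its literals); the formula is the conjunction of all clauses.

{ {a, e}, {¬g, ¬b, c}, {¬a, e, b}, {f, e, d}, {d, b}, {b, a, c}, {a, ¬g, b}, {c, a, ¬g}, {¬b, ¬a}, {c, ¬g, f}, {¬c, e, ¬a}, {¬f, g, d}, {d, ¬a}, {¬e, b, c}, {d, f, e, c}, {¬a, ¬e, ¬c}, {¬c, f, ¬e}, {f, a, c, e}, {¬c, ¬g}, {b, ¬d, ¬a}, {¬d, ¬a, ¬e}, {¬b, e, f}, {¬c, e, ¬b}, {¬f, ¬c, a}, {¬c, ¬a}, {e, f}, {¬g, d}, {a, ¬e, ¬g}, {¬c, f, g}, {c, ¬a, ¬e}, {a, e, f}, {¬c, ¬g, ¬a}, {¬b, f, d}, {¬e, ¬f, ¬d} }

False

Suppose a = True.
From the singleton clause (¬b), b = False.
From the singleton clause (e), e = True.
From the singleton clause (d), d = True.
That conflicts with the unit clause (¬d).
So every satisfying assignment has a = False.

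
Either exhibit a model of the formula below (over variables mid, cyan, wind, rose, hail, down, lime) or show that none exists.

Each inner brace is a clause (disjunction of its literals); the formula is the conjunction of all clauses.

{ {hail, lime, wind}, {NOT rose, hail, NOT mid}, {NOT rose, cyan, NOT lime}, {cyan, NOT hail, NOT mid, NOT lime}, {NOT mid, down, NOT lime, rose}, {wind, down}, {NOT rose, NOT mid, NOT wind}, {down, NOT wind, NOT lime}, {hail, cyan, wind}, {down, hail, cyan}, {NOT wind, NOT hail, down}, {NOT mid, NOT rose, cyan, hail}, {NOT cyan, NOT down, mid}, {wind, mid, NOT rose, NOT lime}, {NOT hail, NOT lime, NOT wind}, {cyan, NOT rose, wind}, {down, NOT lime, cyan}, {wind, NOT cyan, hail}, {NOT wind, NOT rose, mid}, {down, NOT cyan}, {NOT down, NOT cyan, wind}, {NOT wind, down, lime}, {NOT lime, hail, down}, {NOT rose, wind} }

Case wind = true:
Case rose = false:
Case down = true:
Case cyan = true:
(mid) alone gives mid = true.
Case hail = true:
(NOT lime) alone gives lime = false.
Every clause now holds.

mid: true; cyan: true; wind: true; rose: false; hail: true; down: true; lime: false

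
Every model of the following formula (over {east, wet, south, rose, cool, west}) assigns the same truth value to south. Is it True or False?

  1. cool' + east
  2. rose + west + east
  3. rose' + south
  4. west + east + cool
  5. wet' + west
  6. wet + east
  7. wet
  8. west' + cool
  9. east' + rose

Suppose south = 0.
Unit clause (rose') forces rose = 0.
Unit clause (wet) forces wet = 1.
Unit clause (west) forces west = 1.
Unit clause (cool) forces cool = 1.
Unit clause (east) forces east = 1.
Now (east') is unsatisfied and unit — conflict.
So every satisfying assignment has south = True.

True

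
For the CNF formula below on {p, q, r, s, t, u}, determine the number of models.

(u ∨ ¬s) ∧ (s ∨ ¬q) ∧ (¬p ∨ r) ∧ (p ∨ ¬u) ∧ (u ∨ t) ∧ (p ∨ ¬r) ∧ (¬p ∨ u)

There are 2^6 = 64 truth assignments over (p, q, r, s, t, u).
Split on q. With q = True, the clauses containing q are satisfied and ¬q drops from the rest; 2 of the 2^5 = 32 assignments to the other variables satisfy what remains.
With q = False, by the same count on the reduced clause set, 5 assignments work.
(One model: p=F, q=F, r=F, s=F, t=T, u=F.)
Total: 2 + 5 = 7.

7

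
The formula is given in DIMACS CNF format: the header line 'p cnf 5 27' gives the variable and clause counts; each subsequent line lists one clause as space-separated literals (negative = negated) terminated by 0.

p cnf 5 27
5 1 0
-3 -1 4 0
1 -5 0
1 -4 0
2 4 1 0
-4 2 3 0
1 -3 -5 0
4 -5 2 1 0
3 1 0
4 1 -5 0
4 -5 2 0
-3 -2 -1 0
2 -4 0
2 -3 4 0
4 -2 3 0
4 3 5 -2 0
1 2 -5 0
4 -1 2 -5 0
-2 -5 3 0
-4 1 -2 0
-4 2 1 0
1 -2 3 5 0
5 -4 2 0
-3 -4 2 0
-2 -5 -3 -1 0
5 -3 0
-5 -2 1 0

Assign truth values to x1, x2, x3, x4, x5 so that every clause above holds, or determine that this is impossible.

x1: True; x2: True; x3: False; x4: True; x5: False

Branch on x5: set x5 = False.
(x1) alone gives x1 = True.
(¬x3) alone gives x3 = False.
Branch on x4: set x4 = True.
(x2) alone gives x2 = True.
Every clause now holds.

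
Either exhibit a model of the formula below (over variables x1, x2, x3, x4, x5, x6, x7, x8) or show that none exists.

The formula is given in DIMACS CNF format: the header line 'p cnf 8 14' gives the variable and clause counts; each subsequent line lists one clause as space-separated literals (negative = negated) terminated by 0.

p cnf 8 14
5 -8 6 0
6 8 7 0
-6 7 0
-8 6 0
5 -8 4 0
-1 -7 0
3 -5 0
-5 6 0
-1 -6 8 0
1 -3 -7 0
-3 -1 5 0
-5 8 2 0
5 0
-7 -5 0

The clause (x5) is unit, so x5 = True.
The clause (x3) is unit, so x3 = True.
The clause (x6) is unit, so x6 = True.
The clause (x7) is unit, so x7 = True.
Now (¬x7) is unsatisfied and unit — conflict.

UNSATISFIABLE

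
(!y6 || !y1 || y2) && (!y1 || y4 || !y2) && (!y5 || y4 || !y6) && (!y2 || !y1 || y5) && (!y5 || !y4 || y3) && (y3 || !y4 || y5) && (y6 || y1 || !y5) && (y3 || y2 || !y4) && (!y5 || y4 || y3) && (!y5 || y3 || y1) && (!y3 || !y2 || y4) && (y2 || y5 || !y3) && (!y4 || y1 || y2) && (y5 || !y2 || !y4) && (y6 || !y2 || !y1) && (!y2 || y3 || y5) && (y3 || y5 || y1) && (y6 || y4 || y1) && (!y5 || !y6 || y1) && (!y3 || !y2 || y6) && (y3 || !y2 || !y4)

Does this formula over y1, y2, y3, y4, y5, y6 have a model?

Try y6 = false.
Try y1 = true.
From the singleton clause (!y2), y2 = false.
Try y3 = false.
From the singleton clause (!y4), y4 = false.
From the singleton clause (!y5), y5 = false.
All clauses are satisfied.
A satisfying assignment: y1: true, y2: false, y3: false, y4: false, y5: false, y6: false.

Satisfiable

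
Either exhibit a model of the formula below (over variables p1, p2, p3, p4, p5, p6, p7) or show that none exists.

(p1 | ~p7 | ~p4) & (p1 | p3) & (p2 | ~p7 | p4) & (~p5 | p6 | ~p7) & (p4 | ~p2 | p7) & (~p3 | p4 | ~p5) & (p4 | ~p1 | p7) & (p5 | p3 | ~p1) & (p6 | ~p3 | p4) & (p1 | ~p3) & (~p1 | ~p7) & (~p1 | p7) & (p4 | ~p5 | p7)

Try p1 = 1.
The clause (~p7) is unit, so p7 = 0.
But (p7) is also a unit clause — contradiction.
Backtrack on p1: now try p1 = 0.
The clause (p3) is unit, so p3 = 1.
But (~p3) is also a unit clause — contradiction.
Neither p1 = 1 nor p1 = 0 works.

UNSATISFIABLE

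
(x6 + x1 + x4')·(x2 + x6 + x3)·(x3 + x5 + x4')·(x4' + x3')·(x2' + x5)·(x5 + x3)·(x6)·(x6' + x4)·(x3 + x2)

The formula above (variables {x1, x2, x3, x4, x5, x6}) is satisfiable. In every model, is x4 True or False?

Suppose x4 = 0.
From the singleton clause (x6), x6 = 1.
Now (x6') is unsatisfied and unit — conflict.
So every satisfying assignment has x4 = True.

True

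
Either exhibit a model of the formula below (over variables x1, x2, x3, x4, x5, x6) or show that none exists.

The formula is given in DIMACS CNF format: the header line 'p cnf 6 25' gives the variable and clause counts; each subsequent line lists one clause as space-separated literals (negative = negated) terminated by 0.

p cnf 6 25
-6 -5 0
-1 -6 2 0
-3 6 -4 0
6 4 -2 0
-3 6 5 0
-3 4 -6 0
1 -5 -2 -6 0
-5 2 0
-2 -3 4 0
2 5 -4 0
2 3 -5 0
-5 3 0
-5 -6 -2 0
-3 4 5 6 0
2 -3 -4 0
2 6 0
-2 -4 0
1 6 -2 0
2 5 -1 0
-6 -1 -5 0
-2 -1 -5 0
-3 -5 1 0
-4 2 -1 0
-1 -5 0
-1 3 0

x1=False; x2=False; x3=False; x4=False; x5=False; x6=True

Case x6 = True:
(¬x5) alone gives x5 = False.
Case x1 = False:
Case x3 = False:
Case x2 = False:
(¬x4) alone gives x4 = False.
All clauses are satisfied.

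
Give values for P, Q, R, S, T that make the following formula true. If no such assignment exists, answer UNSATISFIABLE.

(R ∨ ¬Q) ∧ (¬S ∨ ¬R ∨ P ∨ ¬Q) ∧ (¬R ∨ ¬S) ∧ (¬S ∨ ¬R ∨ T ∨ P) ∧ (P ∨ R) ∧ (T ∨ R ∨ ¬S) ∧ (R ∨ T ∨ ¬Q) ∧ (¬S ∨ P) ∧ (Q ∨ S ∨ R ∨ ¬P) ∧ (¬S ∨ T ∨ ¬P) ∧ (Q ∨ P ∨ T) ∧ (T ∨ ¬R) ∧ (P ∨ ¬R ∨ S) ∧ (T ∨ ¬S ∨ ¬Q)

Case R = False:
Unit clause (¬Q) forces Q = False.
Unit clause (P) forces P = True.
Unit clause (S) forces S = True.
Unit clause (T) forces T = True.
This assignment satisfies each clause.

P=True, Q=False, R=False, S=True, T=True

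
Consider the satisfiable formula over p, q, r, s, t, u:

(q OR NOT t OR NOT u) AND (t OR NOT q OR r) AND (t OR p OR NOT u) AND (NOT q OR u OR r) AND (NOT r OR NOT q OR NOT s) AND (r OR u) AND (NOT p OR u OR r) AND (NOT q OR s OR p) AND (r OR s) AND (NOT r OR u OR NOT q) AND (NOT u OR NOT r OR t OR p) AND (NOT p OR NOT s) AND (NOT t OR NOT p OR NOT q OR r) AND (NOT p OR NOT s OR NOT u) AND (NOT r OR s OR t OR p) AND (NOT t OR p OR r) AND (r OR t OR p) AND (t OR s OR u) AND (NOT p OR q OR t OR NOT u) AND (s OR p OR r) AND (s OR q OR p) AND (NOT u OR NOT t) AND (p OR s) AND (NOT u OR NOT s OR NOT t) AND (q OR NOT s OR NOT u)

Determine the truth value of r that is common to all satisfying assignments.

True

Suppose r = false.
Unit clause (u) forces u = true.
Unit clause (s) forces s = true.
Unit clause (NOT p) forces p = false.
Unit clause (t) forces t = true.
Now (NOT t) is unsatisfied and unit — conflict.
So every satisfying assignment has r = True.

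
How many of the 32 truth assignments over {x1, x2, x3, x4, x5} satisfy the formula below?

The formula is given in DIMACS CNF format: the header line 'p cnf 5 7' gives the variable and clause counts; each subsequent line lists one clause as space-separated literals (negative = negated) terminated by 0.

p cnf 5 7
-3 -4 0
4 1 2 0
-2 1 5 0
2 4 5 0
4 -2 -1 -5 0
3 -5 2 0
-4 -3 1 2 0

10

There are 2^5 = 32 truth assignments over (x1, x2, x3, x4, x5).
Split on x3. With x3 = True, the clauses containing x3 are satisfied and ¬x3 drops from the rest; 3 of the 2^4 = 16 assignments to the other variables satisfy what remains.
With x3 = False, by the same count on the reduced clause set, 7 assignments work.
(One model: x1=F, x2=F, x3=F, x4=T, x5=F.)
Total: 3 + 7 = 10.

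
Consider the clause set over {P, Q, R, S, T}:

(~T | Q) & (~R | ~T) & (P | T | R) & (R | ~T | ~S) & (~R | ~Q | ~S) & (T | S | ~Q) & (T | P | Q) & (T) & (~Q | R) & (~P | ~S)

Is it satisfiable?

(T) alone gives T = 1.
(Q) alone gives Q = 1.
(~R) alone gives R = 0.
But (R) is also a unit clause — contradiction.
No assignment satisfies every clause.

No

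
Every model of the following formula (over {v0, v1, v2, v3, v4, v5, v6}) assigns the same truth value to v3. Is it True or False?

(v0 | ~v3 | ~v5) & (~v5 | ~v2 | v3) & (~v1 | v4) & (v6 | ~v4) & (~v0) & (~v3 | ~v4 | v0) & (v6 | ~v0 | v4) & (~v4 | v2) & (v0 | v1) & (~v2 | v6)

Suppose v3 = 1.
(~v0) alone gives v0 = 0.
(~v5) alone gives v5 = 0.
(~v4) alone gives v4 = 0.
(~v1) alone gives v1 = 0.
Now (v1) is unsatisfied and unit — conflict.
So every satisfying assignment has v3 = False.

False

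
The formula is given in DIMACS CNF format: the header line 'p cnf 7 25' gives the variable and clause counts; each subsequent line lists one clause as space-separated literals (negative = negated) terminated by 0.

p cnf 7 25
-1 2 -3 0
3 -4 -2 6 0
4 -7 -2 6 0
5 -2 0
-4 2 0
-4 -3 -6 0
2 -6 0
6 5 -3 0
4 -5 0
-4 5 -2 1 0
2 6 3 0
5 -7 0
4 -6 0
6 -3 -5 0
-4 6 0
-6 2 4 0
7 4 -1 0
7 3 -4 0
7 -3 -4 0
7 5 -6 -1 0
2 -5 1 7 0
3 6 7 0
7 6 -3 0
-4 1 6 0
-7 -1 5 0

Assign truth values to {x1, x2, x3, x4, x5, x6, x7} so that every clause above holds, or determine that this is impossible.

Suppose x5 = True.
Unit clause (x4) forces x4 = True.
Unit clause (x2) forces x2 = True.
Unit clause (x6) forces x6 = True.
Unit clause (¬x3) forces x3 = False.
Unit clause (x7) forces x7 = True.
Every clause is now satisfied; x1 is unconstrained.

x1=False; x2=True; x3=False; x4=True; x5=True; x6=True; x7=True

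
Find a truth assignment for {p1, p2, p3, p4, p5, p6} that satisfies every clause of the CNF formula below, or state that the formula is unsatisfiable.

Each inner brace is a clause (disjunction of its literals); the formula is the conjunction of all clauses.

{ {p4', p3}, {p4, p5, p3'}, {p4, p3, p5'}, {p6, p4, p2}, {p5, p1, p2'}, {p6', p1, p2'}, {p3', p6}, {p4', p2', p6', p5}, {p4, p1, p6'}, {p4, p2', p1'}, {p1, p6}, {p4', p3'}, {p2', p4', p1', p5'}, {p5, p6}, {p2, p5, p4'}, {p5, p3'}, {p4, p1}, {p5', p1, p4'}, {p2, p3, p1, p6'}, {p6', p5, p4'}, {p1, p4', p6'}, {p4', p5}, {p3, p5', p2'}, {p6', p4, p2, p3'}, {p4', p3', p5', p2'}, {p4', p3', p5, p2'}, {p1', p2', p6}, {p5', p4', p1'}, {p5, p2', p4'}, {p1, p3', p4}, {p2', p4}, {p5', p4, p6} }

p1: 1,  p2: 0,  p3: 0,  p4: 0,  p5: 0,  p6: 1

Case p4 = 0:
Unit clause (p1) forces p1 = 1.
Unit clause (p2') forces p2 = 0.
Unit clause (p6) forces p6 = 1.
Unit clause (p3') forces p3 = 0.
Unit clause (p5') forces p5 = 0.
Every clause now holds.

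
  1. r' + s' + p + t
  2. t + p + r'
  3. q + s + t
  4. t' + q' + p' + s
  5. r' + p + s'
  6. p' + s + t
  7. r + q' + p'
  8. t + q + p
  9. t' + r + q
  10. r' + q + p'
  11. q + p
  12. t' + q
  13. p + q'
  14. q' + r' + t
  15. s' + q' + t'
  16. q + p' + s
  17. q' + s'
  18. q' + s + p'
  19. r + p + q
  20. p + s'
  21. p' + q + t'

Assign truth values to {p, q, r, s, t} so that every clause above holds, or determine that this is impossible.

p: 1,  q: 0,  r: 0,  s: 1,  t: 0

Suppose q = 0.
The clause (p) is unit, so p = 1.
The clause (r') is unit, so r = 0.
The clause (t') is unit, so t = 0.
The clause (s) is unit, so s = 1.
All clauses are satisfied.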